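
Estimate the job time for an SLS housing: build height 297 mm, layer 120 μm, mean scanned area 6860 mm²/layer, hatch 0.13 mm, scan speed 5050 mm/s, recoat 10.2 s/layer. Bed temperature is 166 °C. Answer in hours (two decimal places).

Layer count = ceil(297 / 0.12) = 2475.
Hatch length per layer = 6860 / 0.13 = 52769.2 mm.
Laser time per layer = 52769.2 / 5050, so 10.4493 s.
Layer cycle = 10.4493 + 10.2, so 20.6493 s.
2475 layers × 20.6493 s/layer = 51107.0175 s, i.e. 14.20 hours.

14.20 hours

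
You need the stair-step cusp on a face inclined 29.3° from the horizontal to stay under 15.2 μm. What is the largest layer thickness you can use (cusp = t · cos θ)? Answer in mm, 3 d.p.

cos(29.3°) = 0.8721; t_max = 0.0152/0.8721 = 0.017 mm.

0.017 mm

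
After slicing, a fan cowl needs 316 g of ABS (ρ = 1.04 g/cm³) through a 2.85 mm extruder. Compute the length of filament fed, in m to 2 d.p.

47.63 m

Extruded volume: 316/1.04 = 303.8462 cm³ (303846.2 mm³).
A = π r² = π × 1.425² = 6.3794 mm².
Length = 303846.2 / 6.3794 = 47629.28 mm = 47.63 m.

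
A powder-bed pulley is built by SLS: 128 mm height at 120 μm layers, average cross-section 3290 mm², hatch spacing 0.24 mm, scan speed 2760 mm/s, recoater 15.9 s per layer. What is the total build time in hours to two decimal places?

Number of layers: 128 / 0.12 → 1067 (rounded up).
Scan path per layer = 3290 / 0.24, so 13708.3 mm.
Scan time per layer = 13708.3 / 2760, so 4.9668 s.
Layer cycle: 4.9668 + 15.9 → 20.8668 s.
1067 layers × 20.8668 s/layer = 22264.8756 s, i.e. 6.18 hours.

6.18 hours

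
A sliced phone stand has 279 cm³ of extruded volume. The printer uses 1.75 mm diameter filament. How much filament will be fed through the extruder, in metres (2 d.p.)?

115.99 m

Filament cross-section = π × (1.75/2)² = 2.4053 mm².
Length = 279 cm³ / 2.4053 mm² = 279000 / 2.4053 = 115993.85 mm = 115.99 m.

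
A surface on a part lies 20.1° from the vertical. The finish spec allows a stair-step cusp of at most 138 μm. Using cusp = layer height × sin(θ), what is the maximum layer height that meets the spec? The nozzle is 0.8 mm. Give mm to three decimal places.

0.402 mm

t = h_c / sin θ = 0.138 / 0.3437 = 0.402 mm.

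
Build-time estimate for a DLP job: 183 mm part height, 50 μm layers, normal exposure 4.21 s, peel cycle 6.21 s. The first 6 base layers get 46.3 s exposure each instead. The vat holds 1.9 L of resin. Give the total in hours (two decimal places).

10.66 hours

Layers = ⌈183/0.05⌉ = 3660.
Base layers = 6 × (46.3 + 6.21) = 315.06 s.
Regular layers = 3654 × (4.21 + 6.21) = 38074.68 s.
Sum: 315.06 + 38074.68 = 38389.74 s → 10.66 hours.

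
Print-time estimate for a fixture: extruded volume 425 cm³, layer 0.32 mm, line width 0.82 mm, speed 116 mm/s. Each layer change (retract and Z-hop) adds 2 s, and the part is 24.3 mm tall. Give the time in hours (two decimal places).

3.92 hours

Line area = 0.32 × 0.82 = 0.2624 mm².
Path length: 425000 mm³ / 0.2624 mm² → 1619664.6 mm.
Print-move time = 1619664.6 / 116 = 13962.6 s.
Layer count = ceil(24.3 / 0.32) = 76.
Z-hop total: 76 × 2 → 152 s.
Total = 13962.6 + 152 = 14114.6 s = 3.92 hours.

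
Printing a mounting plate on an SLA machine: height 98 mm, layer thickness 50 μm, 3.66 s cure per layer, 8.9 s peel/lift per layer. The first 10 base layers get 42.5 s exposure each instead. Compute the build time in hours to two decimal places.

6.95 hours

Layers = ⌈98/0.05⌉ = 1960.
Bottom layers = 10 × (42.5 + 8.9), so 514 s.
Remaining layers = 1950 × (3.66 + 8.9) = 24492 s.
Total = 514 + 24492 = 25006 s = 6.95 hours.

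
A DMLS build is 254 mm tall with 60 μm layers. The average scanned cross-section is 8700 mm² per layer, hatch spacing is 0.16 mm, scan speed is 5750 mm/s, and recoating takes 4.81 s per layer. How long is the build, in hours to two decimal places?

Number of layers: 254 / 0.06 → 4234 (rounded up).
Per-layer scan distance = 8700 / 0.16 = 54375 mm.
Laser time per layer = 54375 / 5750, so 9.4565 s.
Per-layer time = 9.4565 + 4.81 = 14.2665 s.
4234 layers × 14.2665 s/layer = 60404.361 s, i.e. 16.78 hours.

16.78 hours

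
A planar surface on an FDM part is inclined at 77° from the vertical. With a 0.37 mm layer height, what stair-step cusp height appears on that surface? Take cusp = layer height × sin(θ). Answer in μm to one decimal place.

360.5 μm

Cusp = layer height × sin(77°) = 0.37 × 0.9744 = 0.360528 mm = 360.5 μm.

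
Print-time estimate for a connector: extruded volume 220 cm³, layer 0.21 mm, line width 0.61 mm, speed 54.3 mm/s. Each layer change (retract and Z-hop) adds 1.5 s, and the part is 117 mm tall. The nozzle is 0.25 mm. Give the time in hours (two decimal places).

Extrusion cross-section = 0.21 × 0.61 = 0.1281 mm².
Total extruded path = 220000/0.1281 = 1717408.3 mm.
Time extruding = 1717408.3 / 54.3 = 31628.1 s.
Layers = ⌈117/0.21⌉ = 558.
Non-print overhead = 558 × 1.5 = 837 s.
Total = 31628.1 + 837 = 32465.1 s = 9.02 hours.

9.02 hours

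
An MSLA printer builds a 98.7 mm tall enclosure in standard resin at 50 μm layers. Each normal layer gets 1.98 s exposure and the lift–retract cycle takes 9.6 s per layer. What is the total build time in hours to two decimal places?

6.35 hours

Number of layers: 98.7 / 0.05 → 1974 (rounded up).
Each layer takes = 1.98 + 9.6, so 11.58 s.
Total = 1974 × 11.58 = 22858.92 s = 6.35 hours.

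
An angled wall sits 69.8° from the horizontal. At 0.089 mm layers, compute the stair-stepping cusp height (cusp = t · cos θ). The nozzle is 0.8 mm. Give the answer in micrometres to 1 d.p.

30.7 μm

h_c = t·cos θ = 0.089 × 0.3453 = 0.030732 mm (30.7 μm).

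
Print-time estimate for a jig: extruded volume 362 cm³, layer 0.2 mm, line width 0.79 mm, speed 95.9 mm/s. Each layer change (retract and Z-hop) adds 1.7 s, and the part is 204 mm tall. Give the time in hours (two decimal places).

Line area: 0.2 × 0.79 → 0.158 mm².
Toolpath length = 362 cm³ / 0.158 mm² = 362000 / 0.158 = 2291139.2 mm.
Print-move time = 2291139.2 / 95.9 = 23890.9 s.
Layer count = ceil(204 / 0.2) = 1020.
Layer-change overhead = 1020 × 1.7 = 1734 s.
Altogether 23890.9 + 1734 = 25624.9 s, i.e. 7.12 hours.

7.12 hours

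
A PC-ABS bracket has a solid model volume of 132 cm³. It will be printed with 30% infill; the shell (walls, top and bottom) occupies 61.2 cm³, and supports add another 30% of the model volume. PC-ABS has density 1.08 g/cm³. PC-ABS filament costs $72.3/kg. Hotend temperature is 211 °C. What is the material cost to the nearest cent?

Infill region = 132 − 61.2, so 70.8 cm³.
Infill volume: 0.30 × 70.8 → 21.24 cm³.
Support = 0.30 × 132, so 39.6 cm³.
Total printed volume = 61.2 + 21.24 + 39.6, so 122.04 cm³.
Mass: 122.04 × 1.08 → 131.8032 g.
Cost = 131.8032 g / 1000 × $72.3/kg = $9.53.

$9.53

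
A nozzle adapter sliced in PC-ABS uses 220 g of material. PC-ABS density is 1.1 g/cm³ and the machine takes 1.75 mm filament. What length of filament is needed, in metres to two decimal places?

Volume = 220 g / 1.1 g·cm⁻³ = 200 cm³ = 200000 mm³.
Filament cross-section = π × (1.75/2)² = 2.4053 mm².
Length = 200000 / 2.4053 = 83149.71 mm = 83.15 m.

83.15 m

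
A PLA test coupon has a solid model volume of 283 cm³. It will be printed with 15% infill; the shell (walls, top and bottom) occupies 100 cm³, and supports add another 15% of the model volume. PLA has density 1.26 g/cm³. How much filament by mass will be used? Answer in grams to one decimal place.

214.1 g

Infill region = 283 − 100, so 183 cm³.
Infill volume = 0.15 × 183, so 27.45 cm³.
Support: 0.15 × 283 → 42.45 cm³.
Total printed volume = 100 + 27.45 + 42.45, so 169.9 cm³.
Mass: 169.9 × 1.26 → 214.074 g.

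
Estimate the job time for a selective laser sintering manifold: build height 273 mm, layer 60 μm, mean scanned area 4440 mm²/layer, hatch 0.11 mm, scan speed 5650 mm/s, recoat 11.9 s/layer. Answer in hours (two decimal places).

Number of layers: 273 / 0.06 → 4550 (rounded up).
Hatch length per layer = 4440 / 0.11, so 40363.6 mm.
Laser time per layer: 40363.6 / 5650 → 7.144 s.
Per-layer time: 7.144 + 11.9 → 19.044 s.
Build time = 4550 × 19.044 = 86650.2 s = 24.07 hours.

24.07 hours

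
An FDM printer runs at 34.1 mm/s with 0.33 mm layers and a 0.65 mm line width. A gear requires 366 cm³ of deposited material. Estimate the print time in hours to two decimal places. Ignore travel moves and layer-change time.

Extrusion cross-section = 0.33 × 0.65, so 0.2145 mm².
Toolpath length = 366 cm³ / 0.2145 mm² = 366000 / 0.2145 = 1706293.7 mm.
Time extruding = 1706293.7 / 34.1, so 50037.9 s.
Converting: 50037.9 s = 13.90 hours.

13.90 hours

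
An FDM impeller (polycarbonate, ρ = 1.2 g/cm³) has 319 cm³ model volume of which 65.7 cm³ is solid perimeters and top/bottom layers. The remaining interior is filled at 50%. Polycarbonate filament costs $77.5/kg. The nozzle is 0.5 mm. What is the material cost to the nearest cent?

Infill region = 319 − 65.7 = 253.3 cm³.
Infill deposited = 0.50 × 253.3, so 126.65 cm³.
Total printed volume = 65.7 + 126.65 = 192.35 cm³.
Mass = 192.35 × 1.2, so 230.82 g.
Cost = 230.82 g / 1000 × $77.5/kg = $17.89.

$17.89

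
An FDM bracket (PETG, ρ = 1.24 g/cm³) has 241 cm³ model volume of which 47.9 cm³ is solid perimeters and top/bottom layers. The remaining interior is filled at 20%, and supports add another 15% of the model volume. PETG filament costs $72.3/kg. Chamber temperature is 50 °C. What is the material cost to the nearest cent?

$11.00

Interior volume: 241 − 47.9 → 193.1 cm³.
Infill volume: 0.20 × 193.1 → 38.62 cm³.
Support = 0.15 × 241 = 36.15 cm³.
Total extruded = 47.9 + 38.62 + 36.15 = 122.67 cm³.
Mass: 122.67 × 1.24 → 152.1108 g.
At $72.3/kg: 152.1108/1000 × 72.3 = $11.00.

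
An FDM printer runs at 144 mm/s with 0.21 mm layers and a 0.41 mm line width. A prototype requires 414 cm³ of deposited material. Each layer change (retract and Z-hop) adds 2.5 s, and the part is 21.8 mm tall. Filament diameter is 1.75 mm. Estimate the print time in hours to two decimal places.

Line area = 0.21 × 0.41, so 0.0861 mm².
Toolpath length = 414 cm³ / 0.0861 mm² = 414000 / 0.0861 = 4808362.4 mm.
Extrusion time: 4808362.4 / 144 → 33391.4 s.
Number of layers: 21.8 / 0.21 → 104 (rounded up).
Z-hop total: 104 × 2.5 → 260 s.
Total = 33391.4 + 260 = 33651.4 s = 9.35 hours.

9.35 hours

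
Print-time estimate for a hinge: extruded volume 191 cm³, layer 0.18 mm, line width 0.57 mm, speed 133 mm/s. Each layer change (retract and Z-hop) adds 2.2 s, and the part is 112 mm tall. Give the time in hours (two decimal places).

4.27 hours

Extrusion cross-section = 0.18 × 0.57 = 0.1026 mm².
Total extruded path = 191000/0.1026 = 1861598.4 mm.
Time extruding = 1861598.4 / 133 = 13997 s.
Layers = ⌈112/0.18⌉ = 623.
Layer-change overhead: 623 × 2.2 → 1370.6 s.
Total = 13997 + 1370.6 = 15367.6 s = 4.27 hours.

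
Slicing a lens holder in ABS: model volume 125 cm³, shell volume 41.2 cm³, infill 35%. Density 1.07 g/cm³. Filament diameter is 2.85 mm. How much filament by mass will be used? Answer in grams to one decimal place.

75.5 g

Volume inside the shell: 125 − 41.2 → 83.8 cm³.
Deposited infill = 0.35 × 83.8, so 29.33 cm³.
Total printed volume = 41.2 + 29.33, so 70.53 cm³.
Mass = 70.53 × 1.07 = 75.4671 g.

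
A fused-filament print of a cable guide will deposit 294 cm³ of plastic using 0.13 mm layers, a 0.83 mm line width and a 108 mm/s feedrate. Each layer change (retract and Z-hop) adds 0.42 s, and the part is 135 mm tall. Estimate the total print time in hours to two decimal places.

Bead cross-section: 0.13 × 0.83 → 0.1079 mm².
Toolpath length = 294 cm³ / 0.1079 mm² = 294000 / 0.1079 = 2724745.1 mm.
Time extruding: 2724745.1 / 108 → 25229.1 s.
Layer count = ceil(135 / 0.13) = 1039.
Layer-change overhead = 1039 × 0.42 = 436.38 s.
Total = 25229.1 + 436.38 = 25665.48 s = 7.13 hours.

7.13 hours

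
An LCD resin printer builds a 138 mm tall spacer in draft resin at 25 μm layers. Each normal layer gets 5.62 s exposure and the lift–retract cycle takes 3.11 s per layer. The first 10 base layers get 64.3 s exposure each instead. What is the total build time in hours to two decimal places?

Layer count = ceil(138 / 0.025) = 5520.
Bottom layers = 10 × (64.3 + 3.11), so 674.1 s.
Regular layers: 5510 × (5.62 + 3.11) → 48102.3 s.
Sum: 674.1 + 48102.3 = 48776.4 s → 13.55 hours.

13.55 hours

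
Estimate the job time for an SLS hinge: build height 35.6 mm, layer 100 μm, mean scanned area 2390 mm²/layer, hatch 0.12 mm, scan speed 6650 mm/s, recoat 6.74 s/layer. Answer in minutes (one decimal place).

Layer count = ceil(35.6 / 0.1) = 356.
Scan path per layer: 2390 / 0.12 → 19916.7 mm.
Laser time per layer = 19916.7 / 6650, so 2.995 s.
Time per layer: 2.995 + 6.74 → 9.735 s.
Total: 356 × 9.735 s = 3465.66 s → 57.8 minutes.

57.8 minutes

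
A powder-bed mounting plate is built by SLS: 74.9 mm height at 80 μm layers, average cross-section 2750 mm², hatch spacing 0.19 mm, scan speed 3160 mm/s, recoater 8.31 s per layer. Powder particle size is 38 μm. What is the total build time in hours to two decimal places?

Layers = ⌈74.9/0.08⌉ = 937.
Per-layer scan distance = 2750 / 0.19, so 14473.7 mm.
Laser time per layer = 14473.7 / 3160, so 4.5803 s.
Layer cycle = 4.5803 + 8.31 = 12.8903 s.
Total: 937 × 12.8903 s = 12078.2111 s → 3.36 hours.

3.36 hours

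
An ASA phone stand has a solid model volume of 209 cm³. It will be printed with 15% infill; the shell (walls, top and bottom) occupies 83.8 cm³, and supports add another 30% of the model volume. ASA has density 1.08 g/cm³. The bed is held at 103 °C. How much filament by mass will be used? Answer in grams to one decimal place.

178.5 g

Volume inside the shell: 209 − 83.8 → 125.2 cm³.
Infill deposited = 0.15 × 125.2 = 18.78 cm³.
Support = 0.30 × 209 = 62.7 cm³.
Total printed volume = 83.8 + 18.78 + 62.7 = 165.28 cm³.
Mass = 165.28 × 1.08 = 178.5024 g.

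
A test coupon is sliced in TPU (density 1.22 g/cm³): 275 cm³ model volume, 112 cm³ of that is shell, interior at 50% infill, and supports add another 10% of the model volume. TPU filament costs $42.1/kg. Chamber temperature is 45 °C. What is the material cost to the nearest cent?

$11.35

Infill region: 275 − 112 → 163 cm³.
Infill deposited = 0.50 × 163, so 81.5 cm³.
Support = 0.10 × 275, so 27.5 cm³.
Deposited volume: 112 + 81.5 + 27.5 → 221 cm³.
Mass = 221 × 1.22, so 269.62 g.
Cost = 269.62 g / 1000 × $42.1/kg = $11.35.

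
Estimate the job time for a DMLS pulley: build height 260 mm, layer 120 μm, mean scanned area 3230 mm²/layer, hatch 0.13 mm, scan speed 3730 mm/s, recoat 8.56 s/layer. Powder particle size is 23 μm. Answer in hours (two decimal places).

Number of layers: 260 / 0.12 → 2167 (rounded up).
Scan path per layer = 3230 / 0.13 = 24846.2 mm.
Laser time per layer = 24846.2 / 3730 = 6.6612 s.
Per-layer time: 6.6612 + 8.56 → 15.2212 s.
Total: 2167 × 15.2212 s = 32984.3404 s → 9.16 hours.

9.16 hours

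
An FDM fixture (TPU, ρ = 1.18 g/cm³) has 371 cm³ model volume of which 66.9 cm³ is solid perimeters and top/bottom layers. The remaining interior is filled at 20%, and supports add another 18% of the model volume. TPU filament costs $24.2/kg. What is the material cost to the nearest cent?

Volume inside the shell = 371 − 66.9, so 304.1 cm³.
Infill volume = 0.20 × 304.1 = 60.82 cm³.
Support = 0.18 × 371, so 66.78 cm³.
Deposited volume = 66.9 + 60.82 + 66.78 = 194.5 cm³.
Mass: 194.5 × 1.18 → 229.51 g.
Cost = 229.51 g / 1000 × $24.2/kg = $5.55.

$5.55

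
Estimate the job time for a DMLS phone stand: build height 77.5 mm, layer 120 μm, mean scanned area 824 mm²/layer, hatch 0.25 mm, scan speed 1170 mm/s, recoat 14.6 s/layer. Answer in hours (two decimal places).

Layer count = ceil(77.5 / 0.12) = 646.
Scan path per layer = 824 / 0.25, so 3296 mm.
Scan time per layer = 3296 / 1170, so 2.8171 s.
Per-layer time: 2.8171 + 14.6 → 17.4171 s.
Total: 646 × 17.4171 s = 11251.4466 s → 3.13 hours.

3.13 hours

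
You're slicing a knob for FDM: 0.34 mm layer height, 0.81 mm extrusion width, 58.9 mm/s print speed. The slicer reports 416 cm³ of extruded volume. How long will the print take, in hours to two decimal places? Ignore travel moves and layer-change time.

7.12 hours

Line area = 0.34 × 0.81, so 0.2754 mm².
Path length: 416000 mm³ / 0.2754 mm² → 1510530.1 mm.
Extrusion time: 1510530.1 / 58.9 → 25645.7 s.
Converting: 25645.7 s = 7.12 hours.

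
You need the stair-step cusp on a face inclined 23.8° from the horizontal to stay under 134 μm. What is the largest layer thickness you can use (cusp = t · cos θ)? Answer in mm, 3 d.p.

cos(23.8°) = 0.9150; t_max = 0.134/0.9150 = 0.146 mm.

0.146 mm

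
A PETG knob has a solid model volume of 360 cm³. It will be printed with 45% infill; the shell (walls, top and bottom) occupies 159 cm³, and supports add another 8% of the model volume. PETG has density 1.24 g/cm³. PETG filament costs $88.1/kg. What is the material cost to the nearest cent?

$30.40

Volume inside the shell = 360 − 159, so 201 cm³.
Deposited infill = 0.45 × 201, so 90.45 cm³.
Support = 0.08 × 360 = 28.8 cm³.
Total extruded: 159 + 90.45 + 28.8 → 278.25 cm³.
Mass: 278.25 × 1.24 → 345.03 g.
Cost = 345.03 g / 1000 × $88.1/kg = $30.40.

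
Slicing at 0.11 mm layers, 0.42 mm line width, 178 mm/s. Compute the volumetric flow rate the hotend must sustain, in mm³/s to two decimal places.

Extrusion cross-section = 0.11 × 0.42 = 0.0462 mm².
Volumetric flow = 178 × 0.0462 = 8.22 mm³/s.

8.22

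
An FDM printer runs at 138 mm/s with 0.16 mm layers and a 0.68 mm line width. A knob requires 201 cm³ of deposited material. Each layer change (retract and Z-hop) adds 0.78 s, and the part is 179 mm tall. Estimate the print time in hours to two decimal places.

3.96 hours

Bead cross-section = 0.16 × 0.68, so 0.1088 mm².
Path length: 201000 mm³ / 0.1088 mm² → 1847426.5 mm.
Print-move time: 1847426.5 / 138 → 13387.1 s.
Number of layers: 179 / 0.16 → 1119 (rounded up).
Z-hop total = 1119 × 0.78, so 872.82 s.
Altogether 13387.1 + 872.82 = 14259.92 s, i.e. 3.96 hours.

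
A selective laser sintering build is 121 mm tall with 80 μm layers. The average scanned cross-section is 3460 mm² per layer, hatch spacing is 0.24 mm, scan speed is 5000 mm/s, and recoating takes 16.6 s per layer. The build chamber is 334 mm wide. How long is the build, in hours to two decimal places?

8.19 hours

Layer count = ceil(121 / 0.08) = 1513.
Scan path per layer = 3460 / 0.24, so 14416.7 mm.
Per-layer scan time = 14416.7 / 5000, so 2.8833 s.
Time per layer: 2.8833 + 16.6 → 19.4833 s.
Build time = 1513 × 19.4833 = 29478.2329 s = 8.19 hours.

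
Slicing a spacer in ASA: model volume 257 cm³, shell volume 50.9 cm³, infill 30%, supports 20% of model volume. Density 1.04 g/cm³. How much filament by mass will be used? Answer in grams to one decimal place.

170.7 g

Infill region: 257 − 50.9 → 206.1 cm³.
Infill deposited: 0.30 × 206.1 → 61.83 cm³.
Support: 0.20 × 257 → 51.4 cm³.
Deposited volume = 50.9 + 61.83 + 51.4 = 164.13 cm³.
Mass: 164.13 × 1.04 → 170.6952 g.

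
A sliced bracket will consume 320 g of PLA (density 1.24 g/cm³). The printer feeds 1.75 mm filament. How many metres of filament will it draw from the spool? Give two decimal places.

107.29 m

Extruded volume: 320/1.24 = 258.0645 cm³ (258064.5 mm³).
Cross-section of 1.75 mm filament: π·(1.75/2)² = 2.4053 mm².
L = V/A = 258064.5/2.4053 = 107289.94 mm → 107.29 m.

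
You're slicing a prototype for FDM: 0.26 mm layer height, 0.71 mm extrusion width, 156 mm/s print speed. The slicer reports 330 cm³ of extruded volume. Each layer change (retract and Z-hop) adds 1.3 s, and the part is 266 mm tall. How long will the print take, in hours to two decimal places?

3.55 hours

Line area = 0.26 × 0.71 = 0.1846 mm².
Toolpath length = 330 cm³ / 0.1846 mm² = 330000 / 0.1846 = 1787649 mm.
Print-move time = 1787649 / 156, so 11459.3 s.
Number of layers: 266 / 0.26 → 1024 (rounded up).
Non-print overhead: 1024 × 1.3 → 1331.2 s.
Total = 11459.3 + 1331.2 = 12790.5 s = 3.55 hours.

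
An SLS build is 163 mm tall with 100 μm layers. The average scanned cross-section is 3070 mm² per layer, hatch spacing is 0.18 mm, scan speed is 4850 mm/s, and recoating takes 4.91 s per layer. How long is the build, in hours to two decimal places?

Layers = ⌈163/0.1⌉ = 1630.
Per-layer scan distance = 3070 / 0.18 = 17055.6 mm.
Per-layer scan time = 17055.6 / 4850 = 3.5166 s.
Per-layer time: 3.5166 + 4.91 → 8.4266 s.
Build time = 1630 × 8.4266 = 13735.358 s = 3.82 hours.

3.82 hours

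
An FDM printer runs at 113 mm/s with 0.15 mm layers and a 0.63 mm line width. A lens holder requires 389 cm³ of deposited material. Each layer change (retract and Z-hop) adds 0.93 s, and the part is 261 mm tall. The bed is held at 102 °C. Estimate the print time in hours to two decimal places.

10.57 hours

Line area: 0.15 × 0.63 → 0.0945 mm².
Total extruded path = 389000/0.0945 = 4116402.1 mm.
Print-move time: 4116402.1 / 113 → 36428.3 s.
Layer count = ceil(261 / 0.15) = 1740.
Z-hop total = 1740 × 0.93, so 1618.2 s.
Total = 36428.3 + 1618.2 = 38046.5 s = 10.57 hours.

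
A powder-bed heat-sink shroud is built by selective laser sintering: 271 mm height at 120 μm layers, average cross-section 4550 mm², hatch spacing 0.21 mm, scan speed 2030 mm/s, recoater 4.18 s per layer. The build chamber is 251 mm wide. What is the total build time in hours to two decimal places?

Number of layers: 271 / 0.12 → 2259 (rounded up).
Hatch length per layer = 4550 / 0.21, so 21666.7 mm.
Laser time per layer = 21666.7 / 2030, so 10.6733 s.
Time per layer = 10.6733 + 4.18 = 14.8533 s.
2259 layers × 14.8533 s/layer = 33553.6047 s, i.e. 9.32 hours.

9.32 hours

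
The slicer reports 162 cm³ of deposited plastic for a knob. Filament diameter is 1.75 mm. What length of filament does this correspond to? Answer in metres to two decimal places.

67.35 m

Cross-section of 1.75 mm filament: π·(1.75/2)² = 2.4053 mm².
L = 162000 mm³ / 2.4053 mm² = 67351.27 mm, i.e. 67.35 m.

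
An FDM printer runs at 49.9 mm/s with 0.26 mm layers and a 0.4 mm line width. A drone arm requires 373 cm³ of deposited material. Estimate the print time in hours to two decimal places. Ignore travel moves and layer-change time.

Extrusion cross-section = 0.26 × 0.4 = 0.104 mm².
Total extruded path = 373000/0.104 = 3586538.5 mm.
Extrusion time = 3586538.5 / 49.9 = 71874.5 s.
71874.5 s = 19.97 hours.

19.97 hours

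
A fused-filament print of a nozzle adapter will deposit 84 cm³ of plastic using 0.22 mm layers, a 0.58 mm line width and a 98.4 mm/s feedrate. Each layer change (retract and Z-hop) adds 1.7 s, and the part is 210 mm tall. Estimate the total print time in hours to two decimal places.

2.31 hours

Extrusion cross-section: 0.22 × 0.58 → 0.1276 mm².
Total extruded path = 84000/0.1276 = 658307.2 mm.
Print-move time: 658307.2 / 98.4 → 6690.1 s.
Layer count = ceil(210 / 0.22) = 955.
Z-hop total = 955 × 1.7 = 1623.5 s.
Altogether 6690.1 + 1623.5 = 8313.6 s, i.e. 2.31 hours.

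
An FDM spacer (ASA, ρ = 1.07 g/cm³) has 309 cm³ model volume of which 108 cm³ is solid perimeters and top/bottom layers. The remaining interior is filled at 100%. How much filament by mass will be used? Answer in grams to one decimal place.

Volume inside the shell: 309 − 108 → 201 cm³.
Deposited infill: 1.00 × 201 → 201 cm³.
Deposited volume = 108 + 201, so 309 cm³.
Mass = 309 × 1.07, so 330.63 g.

330.6 g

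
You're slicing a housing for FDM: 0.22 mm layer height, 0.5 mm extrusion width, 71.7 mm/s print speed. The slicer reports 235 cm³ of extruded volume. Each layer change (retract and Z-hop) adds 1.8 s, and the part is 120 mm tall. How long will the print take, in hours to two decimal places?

8.55 hours

Bead cross-section = 0.22 × 0.5, so 0.11 mm².
Total extruded path = 235000/0.11 = 2136363.6 mm.
Extrusion time: 2136363.6 / 71.7 → 29795.9 s.
Layers = ⌈120/0.22⌉ = 546.
Non-print overhead = 546 × 1.8, so 982.8 s.
Altogether 29795.9 + 982.8 = 30778.7 s, i.e. 8.55 hours.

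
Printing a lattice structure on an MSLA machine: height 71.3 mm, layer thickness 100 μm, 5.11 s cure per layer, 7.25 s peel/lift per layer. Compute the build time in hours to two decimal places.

Layer count = ceil(71.3 / 0.1) = 713.
Per-layer time = 5.11 + 7.25, so 12.36 s.
Total = 713 × 12.36 = 8812.68 s = 2.45 hours.

2.45 hours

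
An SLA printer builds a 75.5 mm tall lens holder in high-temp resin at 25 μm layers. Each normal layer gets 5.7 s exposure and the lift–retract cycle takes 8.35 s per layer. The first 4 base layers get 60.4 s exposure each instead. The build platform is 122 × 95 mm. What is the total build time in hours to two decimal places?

Number of layers: 75.5 / 0.025 → 3020 (rounded up).
Burn-in layers = 4 × (60.4 + 8.35), so 275 s.
Remaining layers = 3016 × (5.7 + 8.35) = 42374.8 s.
Total = 275 + 42374.8 = 42649.8 s = 11.85 hours.

11.85 hours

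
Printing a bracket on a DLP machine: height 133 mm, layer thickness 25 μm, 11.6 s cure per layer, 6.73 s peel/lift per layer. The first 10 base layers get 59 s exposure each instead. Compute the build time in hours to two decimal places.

Layer count = ceil(133 / 0.025) = 5320.
Burn-in layers = 10 × (59 + 6.73), so 657.3 s.
Normal layers = 5310 × (11.6 + 6.73), so 97332.3 s.
Total = 657.3 + 97332.3 = 97989.6 s = 27.22 hours.

27.22 hours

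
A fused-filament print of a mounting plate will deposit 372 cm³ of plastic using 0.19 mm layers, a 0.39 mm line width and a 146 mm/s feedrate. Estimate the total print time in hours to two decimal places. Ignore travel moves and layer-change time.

Line area: 0.19 × 0.39 → 0.0741 mm².
Toolpath length = 372 cm³ / 0.0741 mm² = 372000 / 0.0741 = 5020242.9 mm.
Print-move time: 5020242.9 / 146 → 34385.2 s.
Converting: 34385.2 s = 9.55 hours.

9.55 hours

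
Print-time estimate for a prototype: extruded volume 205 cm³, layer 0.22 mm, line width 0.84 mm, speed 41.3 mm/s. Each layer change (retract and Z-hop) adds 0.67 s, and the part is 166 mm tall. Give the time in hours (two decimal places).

Line area = 0.22 × 0.84 = 0.1848 mm².
Path length: 205000 mm³ / 0.1848 mm² → 1109307.4 mm.
Print-move time: 1109307.4 / 41.3 → 26859.7 s.
Layers = ⌈166/0.22⌉ = 755.
Layer-change overhead = 755 × 0.67 = 505.85 s.
Altogether 26859.7 + 505.85 = 27365.55 s, i.e. 7.60 hours.

7.60 hours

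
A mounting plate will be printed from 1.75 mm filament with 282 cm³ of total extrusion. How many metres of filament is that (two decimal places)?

117.24 m

A = π r² = π × 0.875² = 2.4053 mm².
Length = 282 cm³ / 2.4053 mm² = 282000 / 2.4053 = 117241.09 mm = 117.24 m.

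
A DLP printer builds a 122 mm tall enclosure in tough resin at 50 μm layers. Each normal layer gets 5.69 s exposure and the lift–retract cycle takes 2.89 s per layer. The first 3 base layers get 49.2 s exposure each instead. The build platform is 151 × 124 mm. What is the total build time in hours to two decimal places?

5.85 hours

Number of layers: 122 / 0.05 → 2440 (rounded up).
Base layers = 3 × (49.2 + 2.89), so 156.27 s.
Regular layers = 2437 × (5.69 + 2.89) = 20909.46 s.
Sum: 156.27 + 20909.46 = 21065.73 s → 5.85 hours.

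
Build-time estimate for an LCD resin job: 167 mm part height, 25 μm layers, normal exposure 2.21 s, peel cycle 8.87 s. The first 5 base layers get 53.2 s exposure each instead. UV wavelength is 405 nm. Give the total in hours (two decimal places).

20.63 hours

Layer count = ceil(167 / 0.025) = 6680.
Base layers = 5 × (53.2 + 8.87) = 310.35 s.
Normal layers: 6675 × (2.21 + 8.87) → 73959 s.
Total = 310.35 + 73959 = 74269.35 s = 20.63 hours.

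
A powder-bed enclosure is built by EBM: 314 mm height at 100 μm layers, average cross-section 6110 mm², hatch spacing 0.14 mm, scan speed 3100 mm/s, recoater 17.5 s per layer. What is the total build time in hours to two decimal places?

Layer count = ceil(314 / 0.1) = 3140.
Per-layer scan distance: 6110 / 0.14 → 43642.9 mm.
Per-layer scan time = 43642.9 / 3100 = 14.0784 s.
Layer cycle: 14.0784 + 17.5 → 31.5784 s.
Total: 3140 × 31.5784 s = 99156.176 s → 27.54 hours.

27.54 hours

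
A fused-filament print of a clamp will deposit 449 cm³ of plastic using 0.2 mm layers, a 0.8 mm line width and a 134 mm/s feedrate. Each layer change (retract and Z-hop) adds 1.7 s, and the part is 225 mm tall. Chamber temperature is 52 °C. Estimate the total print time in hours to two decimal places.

Bead cross-section = 0.2 × 0.8 = 0.16 mm².
Path length: 449000 mm³ / 0.16 mm² → 2806250 mm.
Time extruding = 2806250 / 134 = 20942.2 s.
Layer count = ceil(225 / 0.2) = 1125.
Layer-change overhead = 1125 × 1.7 = 1912.5 s.
Altogether 20942.2 + 1912.5 = 22854.7 s, i.e. 6.35 hours.

6.35 hours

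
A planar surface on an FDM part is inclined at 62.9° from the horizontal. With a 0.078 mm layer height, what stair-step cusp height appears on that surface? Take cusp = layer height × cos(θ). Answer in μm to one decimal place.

35.5 μm

cos(62.9°) = 0.4555, so cusp = 0.078 × 0.4555 = 0.035529 mm → 35.5 μm.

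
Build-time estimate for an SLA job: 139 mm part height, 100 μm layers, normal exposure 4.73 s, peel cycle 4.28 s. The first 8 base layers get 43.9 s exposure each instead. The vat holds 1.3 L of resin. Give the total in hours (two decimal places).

3.57 hours

Layers = ⌈139/0.1⌉ = 1390.
Base layers = 8 × (43.9 + 4.28) = 385.44 s.
Remaining layers: 1382 × (4.73 + 4.28) → 12451.82 s.
Sum: 385.44 + 12451.82 = 12837.26 s → 3.57 hours.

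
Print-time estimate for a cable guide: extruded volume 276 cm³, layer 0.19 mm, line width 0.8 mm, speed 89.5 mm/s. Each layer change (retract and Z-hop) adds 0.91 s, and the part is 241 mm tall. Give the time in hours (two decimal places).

Line area: 0.19 × 0.8 → 0.152 mm².
Path length: 276000 mm³ / 0.152 mm² → 1815789.5 mm.
Extrusion time: 1815789.5 / 89.5 → 20288.2 s.
Number of layers: 241 / 0.19 → 1269 (rounded up).
Z-hop total = 1269 × 0.91, so 1154.79 s.
Altogether 20288.2 + 1154.79 = 21442.99 s, i.e. 5.96 hours.

5.96 hours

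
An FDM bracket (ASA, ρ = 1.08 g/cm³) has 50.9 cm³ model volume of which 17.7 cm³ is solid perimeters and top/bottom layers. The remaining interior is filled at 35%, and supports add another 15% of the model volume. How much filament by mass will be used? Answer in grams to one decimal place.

Interior volume = 50.9 − 17.7 = 33.2 cm³.
Infill volume = 0.35 × 33.2 = 11.62 cm³.
Support = 0.15 × 50.9, so 7.635 cm³.
Total printed volume: 17.7 + 11.62 + 7.635 → 36.955 cm³.
Mass: 36.955 × 1.08 → 39.9114 g.

39.9 g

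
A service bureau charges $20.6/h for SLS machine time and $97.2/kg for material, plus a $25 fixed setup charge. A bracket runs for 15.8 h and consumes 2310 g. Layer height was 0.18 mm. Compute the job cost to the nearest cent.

$575.01

Machine-time cost: 20.6 × 15.8 → $325.48.
Material cost = 97.2 × 2310/1000 = $224.532.
Total = 325.48 + 224.532 + 25 = 575.012 ≈ $575.01.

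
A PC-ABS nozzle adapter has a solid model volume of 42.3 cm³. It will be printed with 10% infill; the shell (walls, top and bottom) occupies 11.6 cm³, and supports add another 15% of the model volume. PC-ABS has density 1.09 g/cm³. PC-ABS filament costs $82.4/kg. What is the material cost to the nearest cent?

$1.89

Interior volume: 42.3 − 11.6 → 30.7 cm³.
Infill volume = 0.10 × 30.7, so 3.07 cm³.
Support = 0.15 × 42.3, so 6.345 cm³.
Total printed volume: 11.6 + 3.07 + 6.345 → 21.015 cm³.
Mass: 21.015 × 1.09 → 22.90635 g.
At $82.4/kg: 22.90635/1000 × 82.4 = $1.89.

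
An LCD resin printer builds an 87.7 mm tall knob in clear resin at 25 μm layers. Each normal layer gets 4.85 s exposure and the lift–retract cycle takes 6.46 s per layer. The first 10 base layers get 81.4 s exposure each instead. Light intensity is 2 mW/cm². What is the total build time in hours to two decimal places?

11.23 hours

Layers = ⌈87.7/0.025⌉ = 3508.
Bottom layers = 10 × (81.4 + 6.46) = 878.6 s.
Regular layers = 3498 × (4.85 + 6.46) = 39562.38 s.
Total = 878.6 + 39562.38 = 40440.98 s = 11.23 hours.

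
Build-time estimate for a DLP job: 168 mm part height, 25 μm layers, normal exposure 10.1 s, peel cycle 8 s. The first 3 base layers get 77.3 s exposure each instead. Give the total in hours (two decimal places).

33.84 hours

Layers = ⌈168/0.025⌉ = 6720.
Burn-in layers: 3 × (77.3 + 8) → 255.9 s.
Regular layers = 6717 × (10.1 + 8), so 121577.7 s.
Sum: 255.9 + 121577.7 = 121833.6 s → 33.84 hours.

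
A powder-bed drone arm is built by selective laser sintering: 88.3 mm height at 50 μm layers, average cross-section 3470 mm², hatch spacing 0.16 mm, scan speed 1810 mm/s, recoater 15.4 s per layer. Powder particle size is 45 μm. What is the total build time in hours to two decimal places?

13.43 hours

Layer count = ceil(88.3 / 0.05) = 1766.
Scan path per layer = 3470 / 0.16, so 21687.5 mm.
Per-layer scan time: 21687.5 / 1810 → 11.982 s.
Time per layer = 11.982 + 15.4 = 27.382 s.
Build time = 1766 × 27.382 = 48356.612 s = 13.43 hours.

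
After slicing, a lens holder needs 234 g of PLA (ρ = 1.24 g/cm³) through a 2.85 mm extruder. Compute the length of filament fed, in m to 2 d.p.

29.58 m

Volume = 234 g / 1.24 g·cm⁻³ = 188.7097 cm³ = 188709.7 mm³.
Filament cross-section = π × (2.85/2)² = 6.3794 mm².
L = V/A = 188709.7/6.3794 = 29581.1 mm → 29.58 m.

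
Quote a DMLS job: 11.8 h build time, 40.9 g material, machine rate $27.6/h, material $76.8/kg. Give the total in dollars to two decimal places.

Machine cost: 27.6 × 11.8 → $325.68.
Feedstock cost = 76.8 × 40.9/1000, so $3.14112.
Job cost: 325.68 + 3.14112 = 328.82112 ≈ $328.82.

$328.82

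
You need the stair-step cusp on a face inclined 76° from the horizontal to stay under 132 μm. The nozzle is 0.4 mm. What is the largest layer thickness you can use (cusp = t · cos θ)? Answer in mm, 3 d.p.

Layer height = cusp / cos(76°) = 0.132 / 0.2419 = 0.546 mm.

0.546 mm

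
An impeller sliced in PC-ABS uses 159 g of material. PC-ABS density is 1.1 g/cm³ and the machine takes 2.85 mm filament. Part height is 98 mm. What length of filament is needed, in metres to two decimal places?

22.66 m

Volume = 159 g / 1.1 g·cm⁻³ = 144.5455 cm³ = 144545.5 mm³.
A = π r² = π × 1.425² = 6.3794 mm².
Length = 144545.5 / 6.3794 = 22658.17 mm = 22.66 m.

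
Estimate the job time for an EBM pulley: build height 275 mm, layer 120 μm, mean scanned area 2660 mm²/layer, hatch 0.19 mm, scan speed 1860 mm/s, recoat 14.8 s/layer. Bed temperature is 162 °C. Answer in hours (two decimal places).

14.21 hours

Number of layers: 275 / 0.12 → 2292 (rounded up).
Per-layer scan distance = 2660 / 0.19 = 14000 mm.
Per-layer scan time = 14000 / 1860, so 7.5269 s.
Time per layer = 7.5269 + 14.8 = 22.3269 s.
Build time = 2292 × 22.3269 = 51173.2548 s = 14.21 hours.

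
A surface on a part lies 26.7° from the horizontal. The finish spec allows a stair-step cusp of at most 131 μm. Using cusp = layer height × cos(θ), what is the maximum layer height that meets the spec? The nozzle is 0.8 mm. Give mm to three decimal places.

Layer height = cusp / cos(26.7°) = 0.131 / 0.8934 = 0.147 mm.

0.147 mm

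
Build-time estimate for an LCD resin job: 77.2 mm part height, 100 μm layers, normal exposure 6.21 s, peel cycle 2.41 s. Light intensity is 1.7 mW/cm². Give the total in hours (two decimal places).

Layers = ⌈77.2/0.1⌉ = 772.
Each layer takes: 6.21 + 2.41 → 8.62 s.
Build time: 772 × 8.62 s = 6654.64 s, i.e. 1.85 hours.

1.85 hours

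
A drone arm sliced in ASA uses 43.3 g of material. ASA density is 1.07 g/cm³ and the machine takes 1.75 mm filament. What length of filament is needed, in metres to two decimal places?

Extruded volume: 43.3/1.07 = 40.4673 cm³ (40467.3 mm³).
A = π r² = π × 0.875² = 2.4053 mm².
Length = 40467.3 / 2.4053 = 16824.22 mm = 16.82 m.

16.82 m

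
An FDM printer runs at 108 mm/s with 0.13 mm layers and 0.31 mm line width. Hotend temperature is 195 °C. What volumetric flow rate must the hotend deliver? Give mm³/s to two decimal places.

Extrusion cross-section: 0.13 × 0.31 → 0.0403 mm².
Q = v·A = 108 × 0.0403 = 4.35 mm³/s.

4.35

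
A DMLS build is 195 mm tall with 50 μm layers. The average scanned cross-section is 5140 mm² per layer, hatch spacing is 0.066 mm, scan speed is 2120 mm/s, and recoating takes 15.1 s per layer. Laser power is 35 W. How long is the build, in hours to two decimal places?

Number of layers: 195 / 0.05 → 3900 (rounded up).
Scan path per layer = 5140 / 0.066 = 77878.8 mm.
Laser time per layer: 77878.8 / 2120 → 36.7353 s.
Time per layer: 36.7353 + 15.1 → 51.8353 s.
Build time = 3900 × 51.8353 = 202157.67 s = 56.15 hours.

56.15 hours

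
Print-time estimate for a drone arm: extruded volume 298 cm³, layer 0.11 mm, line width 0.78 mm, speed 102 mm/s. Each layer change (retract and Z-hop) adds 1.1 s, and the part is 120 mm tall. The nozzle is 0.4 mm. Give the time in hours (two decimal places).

9.79 hours

Extrusion cross-section = 0.11 × 0.78, so 0.0858 mm².
Toolpath length = 298 cm³ / 0.0858 mm² = 298000 / 0.0858 = 3473193.5 mm.
Time extruding = 3473193.5 / 102 = 34050.9 s.
Layers = ⌈120/0.11⌉ = 1091.
Layer-change overhead = 1091 × 1.1, so 1200.1 s.
Altogether 34050.9 + 1200.1 = 35251 s, i.e. 9.79 hours.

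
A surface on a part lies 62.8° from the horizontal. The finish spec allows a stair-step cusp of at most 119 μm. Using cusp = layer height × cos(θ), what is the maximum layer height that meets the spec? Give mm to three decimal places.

0.260 mm

t = h_c / cos θ = 0.119 / 0.4571 = 0.260 mm.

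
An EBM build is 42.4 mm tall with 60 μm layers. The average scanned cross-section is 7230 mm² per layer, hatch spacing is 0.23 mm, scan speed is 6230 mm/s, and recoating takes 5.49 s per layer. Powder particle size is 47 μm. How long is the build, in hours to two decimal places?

2.07 hours

Layers = ⌈42.4/0.06⌉ = 707.
Hatch length per layer: 7230 / 0.23 → 31434.8 mm.
Beam time per layer: 31434.8 / 6230 → 5.0457 s.
Per-layer time: 5.0457 + 5.49 → 10.5357 s.
Build time = 707 × 10.5357 = 7448.7399 s = 2.07 hours.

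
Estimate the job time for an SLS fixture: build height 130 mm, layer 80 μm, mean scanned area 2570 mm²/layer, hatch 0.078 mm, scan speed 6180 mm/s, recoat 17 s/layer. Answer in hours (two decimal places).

Number of layers: 130 / 0.08 → 1625 (rounded up).
Hatch length per layer = 2570 / 0.078, so 32948.7 mm.
Per-layer scan time = 32948.7 / 6180, so 5.3315 s.
Layer cycle = 5.3315 + 17 = 22.3315 s.
Total: 1625 × 22.3315 s = 36288.6875 s → 10.08 hours.

10.08 hours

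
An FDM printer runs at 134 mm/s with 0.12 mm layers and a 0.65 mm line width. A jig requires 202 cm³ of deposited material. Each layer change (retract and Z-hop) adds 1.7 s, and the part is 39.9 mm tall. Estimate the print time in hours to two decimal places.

Line area = 0.12 × 0.65, so 0.078 mm².
Total extruded path = 202000/0.078 = 2589743.6 mm.
Print-move time: 2589743.6 / 134 → 19326.4 s.
Number of layers: 39.9 / 0.12 → 333 (rounded up).
Z-hop total = 333 × 1.7 = 566.1 s.
Altogether 19326.4 + 566.1 = 19892.5 s, i.e. 5.53 hours.

5.53 hours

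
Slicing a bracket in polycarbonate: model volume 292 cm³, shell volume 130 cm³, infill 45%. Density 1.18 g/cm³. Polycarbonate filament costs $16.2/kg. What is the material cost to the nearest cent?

Volume inside the shell = 292 − 130 = 162 cm³.
Infill deposited = 0.45 × 162 = 72.9 cm³.
Total printed volume = 130 + 72.9, so 202.9 cm³.
Mass = 202.9 × 1.18, so 239.422 g.
Cost = 239.422 g / 1000 × $16.2/kg = $3.88.

$3.88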